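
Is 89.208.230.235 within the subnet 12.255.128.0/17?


Subnet network: 12.255.128.0
Test IP AND mask: 89.208.128.0
No, 89.208.230.235 is not in 12.255.128.0/17


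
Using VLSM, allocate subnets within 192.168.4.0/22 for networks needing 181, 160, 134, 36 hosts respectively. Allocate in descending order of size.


181 hosts -> /24 (254 usable): 192.168.4.0/24
160 hosts -> /24 (254 usable): 192.168.5.0/24
134 hosts -> /24 (254 usable): 192.168.6.0/24
36 hosts -> /26 (62 usable): 192.168.7.0/26
Allocation: 192.168.4.0/24 (181 hosts, 254 usable); 192.168.5.0/24 (160 hosts, 254 usable); 192.168.6.0/24 (134 hosts, 254 usable); 192.168.7.0/26 (36 hosts, 62 usable)


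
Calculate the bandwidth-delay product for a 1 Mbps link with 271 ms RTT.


BDP = bandwidth * RTT
= 1 Mbps * 271 ms
= 1 * 1e6 * 271 / 1000 bits
= 271000 bits
= 33875 bytes
= 33.0811 KB
BDP = 271000 bits (33875 bytes)


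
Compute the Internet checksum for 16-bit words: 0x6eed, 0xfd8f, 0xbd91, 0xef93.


Sum all words (with carry folding):
+ 0x6eed = 0x6eed
+ 0xfd8f = 0x6c7d
+ 0xbd91 = 0x2a0f
+ 0xef93 = 0x19a3
One's complement: ~0x19a3
Checksum = 0xe65c


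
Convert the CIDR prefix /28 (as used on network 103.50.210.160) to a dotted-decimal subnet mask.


/28 means 28 network bits, 4 host bits
Binary: 11111111111111111111111111110000
Mask: 255.255.255.240


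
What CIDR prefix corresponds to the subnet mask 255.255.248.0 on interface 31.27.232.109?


Binary: 11111111.11111111.11111000.00000000
Count leading 1s
Prefix: /21


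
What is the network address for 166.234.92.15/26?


IP:   10100110.11101010.01011100.00001111
Mask: 11111111.11111111.11111111.11000000
AND operation:
Net:  10100110.11101010.01011100.00000000
Network: 166.234.92.0/26


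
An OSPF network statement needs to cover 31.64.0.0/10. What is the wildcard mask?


Subnet mask: 255.192.0.0
Wildcard = 255.255.255.255 - subnet mask
255 - 255 = 0
255 - 192 = 63
255 - 0 = 255
255 - 0 = 255
Wildcard: 0.63.255.255


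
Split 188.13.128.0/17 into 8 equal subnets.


New prefix = 17 + 3 = 20
Each subnet has 4096 addresses
  188.13.128.0/20
  188.13.144.0/20
  188.13.160.0/20
  188.13.176.0/20
  188.13.192.0/20
  188.13.208.0/20
  188.13.224.0/20
  188.13.240.0/20
Subnets: 188.13.128.0/20, 188.13.144.0/20, 188.13.160.0/20, 188.13.176.0/20, 188.13.192.0/20, 188.13.208.0/20, 188.13.224.0/20, 188.13.240.0/20


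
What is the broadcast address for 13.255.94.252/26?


Network: 13.255.94.192/26
Host bits = 6
Set all host bits to 1:
Broadcast: 13.255.94.255


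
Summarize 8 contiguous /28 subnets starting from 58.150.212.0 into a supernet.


Original prefix: /28
Number of subnets: 8 = 2^3
New prefix = 28 - 3 = 25
Supernet: 58.150.212.0/25


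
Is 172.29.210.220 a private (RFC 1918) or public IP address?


RFC 1918 private ranges:
  10.0.0.0/8 (10.0.0.0 - 10.255.255.255)
  172.16.0.0/12 (172.16.0.0 - 172.31.255.255)
  192.168.0.0/16 (192.168.0.0 - 192.168.255.255)
Private (in 172.16.0.0/12)


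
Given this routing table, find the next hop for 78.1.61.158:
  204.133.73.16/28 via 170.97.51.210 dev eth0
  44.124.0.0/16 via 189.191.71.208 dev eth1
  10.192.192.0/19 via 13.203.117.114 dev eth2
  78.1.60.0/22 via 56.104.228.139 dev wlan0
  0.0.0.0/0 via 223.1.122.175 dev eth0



Longest prefix match for 78.1.61.158:
  /28 204.133.73.16: no
  /16 44.124.0.0: no
  /19 10.192.192.0: no
  /22 78.1.60.0: MATCH
  /0 0.0.0.0: MATCH
Selected: next-hop 56.104.228.139 via wlan0 (matched /22)


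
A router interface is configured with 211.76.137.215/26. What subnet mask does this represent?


/26 means 26 network bits, 6 host bits
Binary: 11111111111111111111111111000000
Mask: 255.255.255.192


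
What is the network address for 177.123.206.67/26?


IP:   10110001.01111011.11001110.01000011
Mask: 11111111.11111111.11111111.11000000
AND operation:
Net:  10110001.01111011.11001110.01000000
Network: 177.123.206.64/26


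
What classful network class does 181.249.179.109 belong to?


First octet: 181
Binary: 10110101
10xxxxxx -> Class B (128-191)
Class B, default mask 255.255.0.0 (/16)


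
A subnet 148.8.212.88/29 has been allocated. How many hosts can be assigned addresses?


Host bits = 32 - 29 = 3
Total addresses = 2^3 = 8
Usable = total - 2 (network and broadcast)
Usable hosts: 6


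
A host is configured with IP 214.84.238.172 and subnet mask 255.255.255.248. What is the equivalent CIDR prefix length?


Binary: 11111111.11111111.11111111.11111000
Count leading 1s
Prefix: /29


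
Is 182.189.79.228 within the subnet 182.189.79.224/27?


Subnet network: 182.189.79.224
Test IP AND mask: 182.189.79.224
Yes, 182.189.79.228 is in 182.189.79.224/27


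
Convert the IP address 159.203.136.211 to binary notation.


159 = 10011111
203 = 11001011
136 = 10001000
211 = 11010011
Binary: 10011111.11001011.10001000.11010011


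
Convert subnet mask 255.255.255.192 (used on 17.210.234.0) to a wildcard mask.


Subnet mask: 255.255.255.192
Wildcard = 255.255.255.255 - subnet mask
255 - 255 = 0
255 - 255 = 0
255 - 255 = 0
255 - 192 = 63
Wildcard: 0.0.0.63


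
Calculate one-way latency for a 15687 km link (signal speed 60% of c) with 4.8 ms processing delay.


Speed = 0.6 * 3e5 km/s = 180000 km/s
Propagation delay = 15687 / 180000 = 0.0872 s = 87.15 ms
Processing delay = 4.8 ms
Total one-way latency = 91.95 ms


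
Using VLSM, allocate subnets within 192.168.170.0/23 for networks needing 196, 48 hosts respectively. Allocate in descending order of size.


196 hosts -> /24 (254 usable): 192.168.170.0/24
48 hosts -> /26 (62 usable): 192.168.171.0/26
Allocation: 192.168.170.0/24 (196 hosts, 254 usable); 192.168.171.0/26 (48 hosts, 62 usable)


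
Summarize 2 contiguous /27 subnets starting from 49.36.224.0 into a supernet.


Original prefix: /27
Number of subnets: 2 = 2^1
New prefix = 27 - 1 = 26
Supernet: 49.36.224.0/26


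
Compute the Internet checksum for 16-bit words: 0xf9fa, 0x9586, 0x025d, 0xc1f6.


Sum all words (with carry folding):
+ 0xf9fa = 0xf9fa
+ 0x9586 = 0x8f81
+ 0x025d = 0x91de
+ 0xc1f6 = 0x53d5
One's complement: ~0x53d5
Checksum = 0xac2a


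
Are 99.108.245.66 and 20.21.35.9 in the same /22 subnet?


Mask: 255.255.252.0
99.108.245.66 AND mask = 99.108.244.0
20.21.35.9 AND mask = 20.21.32.0
No, different subnets (99.108.244.0 vs 20.21.32.0)


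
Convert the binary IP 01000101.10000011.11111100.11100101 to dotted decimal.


01000101 = 69
10000011 = 131
11111100 = 252
11100101 = 229
IP: 69.131.252.229


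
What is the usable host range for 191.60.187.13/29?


Network: 191.60.187.8
Broadcast: 191.60.187.15
First usable = network + 1
Last usable = broadcast - 1
Range: 191.60.187.9 to 191.60.187.14


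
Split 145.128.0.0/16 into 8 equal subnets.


New prefix = 16 + 3 = 19
Each subnet has 8192 addresses
  145.128.0.0/19
  145.128.32.0/19
  145.128.64.0/19
  145.128.96.0/19
  145.128.128.0/19
  145.128.160.0/19
  145.128.192.0/19
  145.128.224.0/19
Subnets: 145.128.0.0/19, 145.128.32.0/19, 145.128.64.0/19, 145.128.96.0/19, 145.128.128.0/19, 145.128.160.0/19, 145.128.192.0/19, 145.128.224.0/19


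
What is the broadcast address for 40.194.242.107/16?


Network: 40.194.0.0/16
Host bits = 16
Set all host bits to 1:
Broadcast: 40.194.255.255


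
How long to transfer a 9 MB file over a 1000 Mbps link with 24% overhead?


Effective throughput = 1000 * (1 - 24/100) = 760 Mbps
File size in Mb = 9 * 8 = 72 Mb
Time = 72 / 760
Time = 0.0947 seconds


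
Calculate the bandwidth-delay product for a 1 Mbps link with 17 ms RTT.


BDP = bandwidth * RTT
= 1 Mbps * 17 ms
= 1 * 1e6 * 17 / 1000 bits
= 17000 bits
= 2125 bytes
= 2.0752 KB
BDP = 17000 bits (2125 bytes)


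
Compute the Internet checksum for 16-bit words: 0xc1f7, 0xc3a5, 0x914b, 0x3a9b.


Sum all words (with carry folding):
+ 0xc1f7 = 0xc1f7
+ 0xc3a5 = 0x859d
+ 0x914b = 0x16e9
+ 0x3a9b = 0x5184
One's complement: ~0x5184
Checksum = 0xae7b


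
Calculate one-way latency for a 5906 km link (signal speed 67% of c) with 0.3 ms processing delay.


Speed = 0.67 * 3e5 km/s = 201000 km/s
Propagation delay = 5906 / 201000 = 0.0294 s = 29.3831 ms
Processing delay = 0.3 ms
Total one-way latency = 29.6831 ms


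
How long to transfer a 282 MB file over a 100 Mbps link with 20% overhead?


Effective throughput = 100 * (1 - 20/100) = 80 Mbps
File size in Mb = 282 * 8 = 2256 Mb
Time = 2256 / 80
Time = 28.2 seconds


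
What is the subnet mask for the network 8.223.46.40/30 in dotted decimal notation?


/30 means 30 network bits, 2 host bits
Binary: 11111111111111111111111111111100
Mask: 255.255.255.252


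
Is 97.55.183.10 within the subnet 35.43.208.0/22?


Subnet network: 35.43.208.0
Test IP AND mask: 97.55.180.0
No, 97.55.183.10 is not in 35.43.208.0/22


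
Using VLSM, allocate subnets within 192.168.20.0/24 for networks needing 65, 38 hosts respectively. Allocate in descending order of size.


65 hosts -> /25 (126 usable): 192.168.20.0/25
38 hosts -> /26 (62 usable): 192.168.20.128/26
Allocation: 192.168.20.0/25 (65 hosts, 126 usable); 192.168.20.128/26 (38 hosts, 62 usable)


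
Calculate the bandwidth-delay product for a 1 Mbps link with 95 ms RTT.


BDP = bandwidth * RTT
= 1 Mbps * 95 ms
= 1 * 1e6 * 95 / 1000 bits
= 95000 bits
= 11875 bytes
= 11.5967 KB
BDP = 95000 bits (11875 bytes)


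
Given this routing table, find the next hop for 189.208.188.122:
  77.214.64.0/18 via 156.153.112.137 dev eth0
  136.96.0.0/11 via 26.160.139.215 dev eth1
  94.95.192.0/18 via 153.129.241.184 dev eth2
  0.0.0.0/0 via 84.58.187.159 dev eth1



Longest prefix match for 189.208.188.122:
  /18 77.214.64.0: no
  /11 136.96.0.0: no
  /18 94.95.192.0: no
  /0 0.0.0.0: MATCH
Selected: next-hop 84.58.187.159 via eth1 (matched /0)


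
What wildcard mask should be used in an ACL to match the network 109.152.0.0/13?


Subnet mask: 255.248.0.0
Wildcard = 255.255.255.255 - subnet mask
255 - 255 = 0
255 - 248 = 7
255 - 0 = 255
255 - 0 = 255
Wildcard: 0.7.255.255


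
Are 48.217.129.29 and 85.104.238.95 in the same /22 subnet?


Mask: 255.255.252.0
48.217.129.29 AND mask = 48.217.128.0
85.104.238.95 AND mask = 85.104.236.0
No, different subnets (48.217.128.0 vs 85.104.236.0)


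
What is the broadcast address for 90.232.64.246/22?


Network: 90.232.64.0/22
Host bits = 10
Set all host bits to 1:
Broadcast: 90.232.67.255


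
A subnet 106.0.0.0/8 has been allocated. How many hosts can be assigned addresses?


Host bits = 32 - 8 = 24
Total addresses = 2^24 = 16777216
Usable = total - 2 (network and broadcast)
Usable hosts: 16777214


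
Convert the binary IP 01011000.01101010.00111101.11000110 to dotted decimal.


01011000 = 88
01101010 = 106
00111101 = 61
11000110 = 198
IP: 88.106.61.198


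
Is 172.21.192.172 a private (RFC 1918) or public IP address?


RFC 1918 private ranges:
  10.0.0.0/8 (10.0.0.0 - 10.255.255.255)
  172.16.0.0/12 (172.16.0.0 - 172.31.255.255)
  192.168.0.0/16 (192.168.0.0 - 192.168.255.255)
Private (in 172.16.0.0/12)


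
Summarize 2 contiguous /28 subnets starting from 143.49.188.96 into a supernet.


Original prefix: /28
Number of subnets: 2 = 2^1
New prefix = 28 - 1 = 27
Supernet: 143.49.188.96/27


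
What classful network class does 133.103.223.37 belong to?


First octet: 133
Binary: 10000101
10xxxxxx -> Class B (128-191)
Class B, default mask 255.255.0.0 (/16)


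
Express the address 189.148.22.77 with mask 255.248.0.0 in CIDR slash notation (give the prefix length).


Binary: 11111111.11111000.00000000.00000000
Count leading 1s
Prefix: /13


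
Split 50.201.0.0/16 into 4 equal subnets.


New prefix = 16 + 2 = 18
Each subnet has 16384 addresses
  50.201.0.0/18
  50.201.64.0/18
  50.201.128.0/18
  50.201.192.0/18
Subnets: 50.201.0.0/18, 50.201.64.0/18, 50.201.128.0/18, 50.201.192.0/18


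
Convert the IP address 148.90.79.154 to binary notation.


148 = 10010100
90 = 01011010
79 = 01001111
154 = 10011010
Binary: 10010100.01011010.01001111.10011010


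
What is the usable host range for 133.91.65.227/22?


Network: 133.91.64.0
Broadcast: 133.91.67.255
First usable = network + 1
Last usable = broadcast - 1
Range: 133.91.64.1 to 133.91.67.254


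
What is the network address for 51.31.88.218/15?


IP:   00110011.00011111.01011000.11011010
Mask: 11111111.11111110.00000000.00000000
AND operation:
Net:  00110011.00011110.00000000.00000000
Network: 51.30.0.0/15


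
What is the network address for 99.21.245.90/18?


IP:   01100011.00010101.11110101.01011010
Mask: 11111111.11111111.11000000.00000000
AND operation:
Net:  01100011.00010101.11000000.00000000
Network: 99.21.192.0/18


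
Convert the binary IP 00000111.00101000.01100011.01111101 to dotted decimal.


00000111 = 7
00101000 = 40
01100011 = 99
01111101 = 125
IP: 7.40.99.125


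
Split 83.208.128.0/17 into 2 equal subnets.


New prefix = 17 + 1 = 18
Each subnet has 16384 addresses
  83.208.128.0/18
  83.208.192.0/18
Subnets: 83.208.128.0/18, 83.208.192.0/18


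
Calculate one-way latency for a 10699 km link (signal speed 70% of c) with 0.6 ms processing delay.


Speed = 0.7 * 3e5 km/s = 210000 km/s
Propagation delay = 10699 / 210000 = 0.0509 s = 50.9476 ms
Processing delay = 0.6 ms
Total one-way latency = 51.5476 ms


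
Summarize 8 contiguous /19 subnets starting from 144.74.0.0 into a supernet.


Original prefix: /19
Number of subnets: 8 = 2^3
New prefix = 19 - 3 = 16
Supernet: 144.74.0.0/16


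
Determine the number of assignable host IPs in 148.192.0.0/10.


Host bits = 32 - 10 = 22
Total addresses = 2^22 = 4194304
Usable = total - 2 (network and broadcast)
Usable hosts: 4194302


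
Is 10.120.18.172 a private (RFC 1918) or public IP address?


RFC 1918 private ranges:
  10.0.0.0/8 (10.0.0.0 - 10.255.255.255)
  172.16.0.0/12 (172.16.0.0 - 172.31.255.255)
  192.168.0.0/16 (192.168.0.0 - 192.168.255.255)
Private (in 10.0.0.0/8)


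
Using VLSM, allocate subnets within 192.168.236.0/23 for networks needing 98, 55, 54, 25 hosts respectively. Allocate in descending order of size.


98 hosts -> /25 (126 usable): 192.168.236.0/25
55 hosts -> /26 (62 usable): 192.168.236.128/26
54 hosts -> /26 (62 usable): 192.168.236.192/26
25 hosts -> /27 (30 usable): 192.168.237.0/27
Allocation: 192.168.236.0/25 (98 hosts, 126 usable); 192.168.236.128/26 (55 hosts, 62 usable); 192.168.236.192/26 (54 hosts, 62 usable); 192.168.237.0/27 (25 hosts, 30 usable)


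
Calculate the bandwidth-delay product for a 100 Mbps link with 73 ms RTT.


BDP = bandwidth * RTT
= 100 Mbps * 73 ms
= 100 * 1e6 * 73 / 1000 bits
= 7300000 bits
= 912500 bytes
= 891.1133 KB
BDP = 7300000 bits (912500 bytes)


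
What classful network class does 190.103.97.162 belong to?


First octet: 190
Binary: 10111110
10xxxxxx -> Class B (128-191)
Class B, default mask 255.255.0.0 (/16)


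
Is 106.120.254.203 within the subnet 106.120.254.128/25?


Subnet network: 106.120.254.128
Test IP AND mask: 106.120.254.128
Yes, 106.120.254.203 is in 106.120.254.128/25


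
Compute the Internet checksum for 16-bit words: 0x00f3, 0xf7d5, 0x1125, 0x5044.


Sum all words (with carry folding):
+ 0x00f3 = 0x00f3
+ 0xf7d5 = 0xf8c8
+ 0x1125 = 0x09ee
+ 0x5044 = 0x5a32
One's complement: ~0x5a32
Checksum = 0xa5cd


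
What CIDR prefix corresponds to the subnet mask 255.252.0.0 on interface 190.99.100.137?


Binary: 11111111.11111100.00000000.00000000
Count leading 1s
Prefix: /14


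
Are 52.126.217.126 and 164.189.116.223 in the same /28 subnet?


Mask: 255.255.255.240
52.126.217.126 AND mask = 52.126.217.112
164.189.116.223 AND mask = 164.189.116.208
No, different subnets (52.126.217.112 vs 164.189.116.208)


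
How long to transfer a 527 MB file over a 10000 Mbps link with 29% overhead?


Effective throughput = 10000 * (1 - 29/100) = 7100 Mbps
File size in Mb = 527 * 8 = 4216 Mb
Time = 4216 / 7100
Time = 0.5938 seconds


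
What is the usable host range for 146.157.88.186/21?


Network: 146.157.88.0
Broadcast: 146.157.95.255
First usable = network + 1
Last usable = broadcast - 1
Range: 146.157.88.1 to 146.157.95.254


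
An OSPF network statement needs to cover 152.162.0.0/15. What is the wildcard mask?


Subnet mask: 255.254.0.0
Wildcard = 255.255.255.255 - subnet mask
255 - 255 = 0
255 - 254 = 1
255 - 0 = 255
255 - 0 = 255
Wildcard: 0.1.255.255


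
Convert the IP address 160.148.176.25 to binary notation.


160 = 10100000
148 = 10010100
176 = 10110000
25 = 00011001
Binary: 10100000.10010100.10110000.00011001


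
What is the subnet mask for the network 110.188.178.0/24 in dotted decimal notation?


/24 means 24 network bits, 8 host bits
Binary: 11111111111111111111111100000000
Mask: 255.255.255.0


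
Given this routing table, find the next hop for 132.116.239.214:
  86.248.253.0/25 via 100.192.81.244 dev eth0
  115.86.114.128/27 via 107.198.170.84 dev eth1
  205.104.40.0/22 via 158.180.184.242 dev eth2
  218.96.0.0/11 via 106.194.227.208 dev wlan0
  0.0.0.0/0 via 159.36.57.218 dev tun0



Longest prefix match for 132.116.239.214:
  /25 86.248.253.0: no
  /27 115.86.114.128: no
  /22 205.104.40.0: no
  /11 218.96.0.0: no
  /0 0.0.0.0: MATCH
Selected: next-hop 159.36.57.218 via tun0 (matched /0)


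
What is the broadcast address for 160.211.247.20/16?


Network: 160.211.0.0/16
Host bits = 16
Set all host bits to 1:
Broadcast: 160.211.255.255


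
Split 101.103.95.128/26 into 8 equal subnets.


New prefix = 26 + 3 = 29
Each subnet has 8 addresses
  101.103.95.128/29
  101.103.95.136/29
  101.103.95.144/29
  101.103.95.152/29
  101.103.95.160/29
  101.103.95.168/29
  101.103.95.176/29
  101.103.95.184/29
Subnets: 101.103.95.128/29, 101.103.95.136/29, 101.103.95.144/29, 101.103.95.152/29, 101.103.95.160/29, 101.103.95.168/29, 101.103.95.176/29, 101.103.95.184/29


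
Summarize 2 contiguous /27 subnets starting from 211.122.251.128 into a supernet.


Original prefix: /27
Number of subnets: 2 = 2^1
New prefix = 27 - 1 = 26
Supernet: 211.122.251.128/26


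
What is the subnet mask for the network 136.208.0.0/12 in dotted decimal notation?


/12 means 12 network bits, 20 host bits
Binary: 11111111111100000000000000000000
Mask: 255.240.0.0


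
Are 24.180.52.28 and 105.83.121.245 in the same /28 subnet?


Mask: 255.255.255.240
24.180.52.28 AND mask = 24.180.52.16
105.83.121.245 AND mask = 105.83.121.240
No, different subnets (24.180.52.16 vs 105.83.121.240)


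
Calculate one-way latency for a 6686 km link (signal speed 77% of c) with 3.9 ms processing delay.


Speed = 0.77 * 3e5 km/s = 231000 km/s
Propagation delay = 6686 / 231000 = 0.0289 s = 28.9437 ms
Processing delay = 3.9 ms
Total one-way latency = 32.8437 ms


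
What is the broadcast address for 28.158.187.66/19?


Network: 28.158.160.0/19
Host bits = 13
Set all host bits to 1:
Broadcast: 28.158.191.255


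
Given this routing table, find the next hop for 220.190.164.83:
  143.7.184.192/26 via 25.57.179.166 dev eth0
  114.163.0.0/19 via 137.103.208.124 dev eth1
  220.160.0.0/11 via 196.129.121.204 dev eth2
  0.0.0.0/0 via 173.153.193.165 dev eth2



Longest prefix match for 220.190.164.83:
  /26 143.7.184.192: no
  /19 114.163.0.0: no
  /11 220.160.0.0: MATCH
  /0 0.0.0.0: MATCH
Selected: next-hop 196.129.121.204 via eth2 (matched /11)


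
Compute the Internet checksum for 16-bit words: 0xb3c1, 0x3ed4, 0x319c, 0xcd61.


Sum all words (with carry folding):
+ 0xb3c1 = 0xb3c1
+ 0x3ed4 = 0xf295
+ 0x319c = 0x2432
+ 0xcd61 = 0xf193
One's complement: ~0xf193
Checksum = 0x0e6c


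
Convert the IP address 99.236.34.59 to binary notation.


99 = 01100011
236 = 11101100
34 = 00100010
59 = 00111011
Binary: 01100011.11101100.00100010.00111011


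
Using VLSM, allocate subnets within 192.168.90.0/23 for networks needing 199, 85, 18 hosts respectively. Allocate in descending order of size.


199 hosts -> /24 (254 usable): 192.168.90.0/24
85 hosts -> /25 (126 usable): 192.168.91.0/25
18 hosts -> /27 (30 usable): 192.168.91.128/27
Allocation: 192.168.90.0/24 (199 hosts, 254 usable); 192.168.91.0/25 (85 hosts, 126 usable); 192.168.91.128/27 (18 hosts, 30 usable)


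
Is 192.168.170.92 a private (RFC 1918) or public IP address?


RFC 1918 private ranges:
  10.0.0.0/8 (10.0.0.0 - 10.255.255.255)
  172.16.0.0/12 (172.16.0.0 - 172.31.255.255)
  192.168.0.0/16 (192.168.0.0 - 192.168.255.255)
Private (in 192.168.0.0/16)


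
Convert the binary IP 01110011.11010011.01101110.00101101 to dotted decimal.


01110011 = 115
11010011 = 211
01101110 = 110
00101101 = 45
IP: 115.211.110.45


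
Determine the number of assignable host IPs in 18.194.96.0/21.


Host bits = 32 - 21 = 11
Total addresses = 2^11 = 2048
Usable = total - 2 (network and broadcast)
Usable hosts: 2046


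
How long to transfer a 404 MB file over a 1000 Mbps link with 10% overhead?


Effective throughput = 1000 * (1 - 10/100) = 900 Mbps
File size in Mb = 404 * 8 = 3232 Mb
Time = 3232 / 900
Time = 3.5911 seconds


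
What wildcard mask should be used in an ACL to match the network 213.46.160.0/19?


Subnet mask: 255.255.224.0
Wildcard = 255.255.255.255 - subnet mask
255 - 255 = 0
255 - 255 = 0
255 - 224 = 31
255 - 0 = 255
Wildcard: 0.0.31.255


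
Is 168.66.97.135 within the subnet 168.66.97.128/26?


Subnet network: 168.66.97.128
Test IP AND mask: 168.66.97.128
Yes, 168.66.97.135 is in 168.66.97.128/26


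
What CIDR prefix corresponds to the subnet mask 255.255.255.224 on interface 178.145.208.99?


Binary: 11111111.11111111.11111111.11100000
Count leading 1s
Prefix: /27


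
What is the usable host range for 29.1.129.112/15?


Network: 29.0.0.0
Broadcast: 29.1.255.255
First usable = network + 1
Last usable = broadcast - 1
Range: 29.0.0.1 to 29.1.255.254


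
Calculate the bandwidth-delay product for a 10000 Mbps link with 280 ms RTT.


BDP = bandwidth * RTT
= 10000 Mbps * 280 ms
= 10000 * 1e6 * 280 / 1000 bits
= 2800000000 bits
= 350000000 bytes
= 341796.875 KB
BDP = 2800000000 bits (350000000 bytes)


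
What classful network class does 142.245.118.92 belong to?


First octet: 142
Binary: 10001110
10xxxxxx -> Class B (128-191)
Class B, default mask 255.255.0.0 (/16)


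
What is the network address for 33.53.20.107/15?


IP:   00100001.00110101.00010100.01101011
Mask: 11111111.11111110.00000000.00000000
AND operation:
Net:  00100001.00110100.00000000.00000000
Network: 33.52.0.0/15


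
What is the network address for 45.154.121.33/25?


IP:   00101101.10011010.01111001.00100001
Mask: 11111111.11111111.11111111.10000000
AND operation:
Net:  00101101.10011010.01111001.00000000
Network: 45.154.121.0/25


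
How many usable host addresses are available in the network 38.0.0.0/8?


Host bits = 32 - 8 = 24
Total addresses = 2^24 = 16777216
Usable = total - 2 (network and broadcast)
Usable hosts: 16777214


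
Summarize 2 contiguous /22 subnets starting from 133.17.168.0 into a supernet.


Original prefix: /22
Number of subnets: 2 = 2^1
New prefix = 22 - 1 = 21
Supernet: 133.17.168.0/21


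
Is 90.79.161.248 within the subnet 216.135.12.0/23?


Subnet network: 216.135.12.0
Test IP AND mask: 90.79.160.0
No, 90.79.161.248 is not in 216.135.12.0/23


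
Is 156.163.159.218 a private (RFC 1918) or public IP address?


RFC 1918 private ranges:
  10.0.0.0/8 (10.0.0.0 - 10.255.255.255)
  172.16.0.0/12 (172.16.0.0 - 172.31.255.255)
  192.168.0.0/16 (192.168.0.0 - 192.168.255.255)
Public (not in any RFC 1918 range)


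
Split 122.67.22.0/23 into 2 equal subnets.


New prefix = 23 + 1 = 24
Each subnet has 256 addresses
  122.67.22.0/24
  122.67.23.0/24
Subnets: 122.67.22.0/24, 122.67.23.0/24


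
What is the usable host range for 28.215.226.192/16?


Network: 28.215.0.0
Broadcast: 28.215.255.255
First usable = network + 1
Last usable = broadcast - 1
Range: 28.215.0.1 to 28.215.255.254


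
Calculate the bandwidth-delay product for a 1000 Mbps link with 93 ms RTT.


BDP = bandwidth * RTT
= 1000 Mbps * 93 ms
= 1000 * 1e6 * 93 / 1000 bits
= 93000000 bits
= 11625000 bytes
= 11352.5391 KB
BDP = 93000000 bits (11625000 bytes)


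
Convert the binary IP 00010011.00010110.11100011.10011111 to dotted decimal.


00010011 = 19
00010110 = 22
11100011 = 227
10011111 = 159
IP: 19.22.227.159


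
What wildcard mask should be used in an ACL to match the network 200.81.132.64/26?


Subnet mask: 255.255.255.192
Wildcard = 255.255.255.255 - subnet mask
255 - 255 = 0
255 - 255 = 0
255 - 255 = 0
255 - 192 = 63
Wildcard: 0.0.0.63


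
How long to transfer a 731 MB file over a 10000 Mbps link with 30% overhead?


Effective throughput = 10000 * (1 - 30/100) = 7000 Mbps
File size in Mb = 731 * 8 = 5848 Mb
Time = 5848 / 7000
Time = 0.8354 seconds


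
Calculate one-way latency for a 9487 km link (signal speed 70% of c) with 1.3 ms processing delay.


Speed = 0.7 * 3e5 km/s = 210000 km/s
Propagation delay = 9487 / 210000 = 0.0452 s = 45.1762 ms
Processing delay = 1.3 ms
Total one-way latency = 46.4762 ms


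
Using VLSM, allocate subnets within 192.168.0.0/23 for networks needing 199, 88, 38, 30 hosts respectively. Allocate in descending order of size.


199 hosts -> /24 (254 usable): 192.168.0.0/24
88 hosts -> /25 (126 usable): 192.168.1.0/25
38 hosts -> /26 (62 usable): 192.168.1.128/26
30 hosts -> /27 (30 usable): 192.168.1.192/27
Allocation: 192.168.0.0/24 (199 hosts, 254 usable); 192.168.1.0/25 (88 hosts, 126 usable); 192.168.1.128/26 (38 hosts, 62 usable); 192.168.1.192/27 (30 hosts, 30 usable)


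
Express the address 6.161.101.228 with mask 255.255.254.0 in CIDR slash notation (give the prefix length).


Binary: 11111111.11111111.11111110.00000000
Count leading 1s
Prefix: /23


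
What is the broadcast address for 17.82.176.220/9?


Network: 17.0.0.0/9
Host bits = 23
Set all host bits to 1:
Broadcast: 17.127.255.255


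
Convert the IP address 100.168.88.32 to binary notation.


100 = 01100100
168 = 10101000
88 = 01011000
32 = 00100000
Binary: 01100100.10101000.01011000.00100000


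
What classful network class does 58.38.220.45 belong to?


First octet: 58
Binary: 00111010
0xxxxxxx -> Class A (1-126)
Class A, default mask 255.0.0.0 (/8)


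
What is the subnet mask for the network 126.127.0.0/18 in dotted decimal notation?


/18 means 18 network bits, 14 host bits
Binary: 11111111111111111100000000000000
Mask: 255.255.192.0


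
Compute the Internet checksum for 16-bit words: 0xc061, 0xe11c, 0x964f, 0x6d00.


Sum all words (with carry folding):
+ 0xc061 = 0xc061
+ 0xe11c = 0xa17e
+ 0x964f = 0x37ce
+ 0x6d00 = 0xa4ce
One's complement: ~0xa4ce
Checksum = 0x5b31


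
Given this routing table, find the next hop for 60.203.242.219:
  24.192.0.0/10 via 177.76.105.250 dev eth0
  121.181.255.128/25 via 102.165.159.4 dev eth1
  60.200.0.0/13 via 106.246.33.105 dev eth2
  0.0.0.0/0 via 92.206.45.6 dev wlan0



Longest prefix match for 60.203.242.219:
  /10 24.192.0.0: no
  /25 121.181.255.128: no
  /13 60.200.0.0: MATCH
  /0 0.0.0.0: MATCH
Selected: next-hop 106.246.33.105 via eth2 (matched /13)


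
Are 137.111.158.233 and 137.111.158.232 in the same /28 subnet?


Mask: 255.255.255.240
137.111.158.233 AND mask = 137.111.158.224
137.111.158.232 AND mask = 137.111.158.224
Yes, same subnet (137.111.158.224)


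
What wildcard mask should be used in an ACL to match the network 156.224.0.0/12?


Subnet mask: 255.240.0.0
Wildcard = 255.255.255.255 - subnet mask
255 - 255 = 0
255 - 240 = 15
255 - 0 = 255
255 - 0 = 255
Wildcard: 0.15.255.255


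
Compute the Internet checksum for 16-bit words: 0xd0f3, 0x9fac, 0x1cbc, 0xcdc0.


Sum all words (with carry folding):
+ 0xd0f3 = 0xd0f3
+ 0x9fac = 0x70a0
+ 0x1cbc = 0x8d5c
+ 0xcdc0 = 0x5b1d
One's complement: ~0x5b1d
Checksum = 0xa4e2


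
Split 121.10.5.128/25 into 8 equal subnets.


New prefix = 25 + 3 = 28
Each subnet has 16 addresses
  121.10.5.128/28
  121.10.5.144/28
  121.10.5.160/28
  121.10.5.176/28
  121.10.5.192/28
  121.10.5.208/28
  121.10.5.224/28
  121.10.5.240/28
Subnets: 121.10.5.128/28, 121.10.5.144/28, 121.10.5.160/28, 121.10.5.176/28, 121.10.5.192/28, 121.10.5.208/28, 121.10.5.224/28, 121.10.5.240/28


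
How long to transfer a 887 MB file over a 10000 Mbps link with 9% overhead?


Effective throughput = 10000 * (1 - 9/100) = 9100 Mbps
File size in Mb = 887 * 8 = 7096 Mb
Time = 7096 / 9100
Time = 0.7798 seconds


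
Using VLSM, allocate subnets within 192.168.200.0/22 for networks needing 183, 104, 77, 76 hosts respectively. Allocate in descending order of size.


183 hosts -> /24 (254 usable): 192.168.200.0/24
104 hosts -> /25 (126 usable): 192.168.201.0/25
77 hosts -> /25 (126 usable): 192.168.201.128/25
76 hosts -> /25 (126 usable): 192.168.202.0/25
Allocation: 192.168.200.0/24 (183 hosts, 254 usable); 192.168.201.0/25 (104 hosts, 126 usable); 192.168.201.128/25 (77 hosts, 126 usable); 192.168.202.0/25 (76 hosts, 126 usable)


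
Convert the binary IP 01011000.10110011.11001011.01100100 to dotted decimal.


01011000 = 88
10110011 = 179
11001011 = 203
01100100 = 100
IP: 88.179.203.100


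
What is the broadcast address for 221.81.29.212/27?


Network: 221.81.29.192/27
Host bits = 5
Set all host bits to 1:
Broadcast: 221.81.29.223


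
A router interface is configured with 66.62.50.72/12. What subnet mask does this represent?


/12 means 12 network bits, 20 host bits
Binary: 11111111111100000000000000000000
Mask: 255.240.0.0


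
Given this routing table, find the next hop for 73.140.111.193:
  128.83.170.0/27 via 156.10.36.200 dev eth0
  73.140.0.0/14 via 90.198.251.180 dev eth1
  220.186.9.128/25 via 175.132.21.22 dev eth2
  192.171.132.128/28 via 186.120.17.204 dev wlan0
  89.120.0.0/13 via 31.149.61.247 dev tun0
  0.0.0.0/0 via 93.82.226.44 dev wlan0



Longest prefix match for 73.140.111.193:
  /27 128.83.170.0: no
  /14 73.140.0.0: MATCH
  /25 220.186.9.128: no
  /28 192.171.132.128: no
  /13 89.120.0.0: no
  /0 0.0.0.0: MATCH
Selected: next-hop 90.198.251.180 via eth1 (matched /14)


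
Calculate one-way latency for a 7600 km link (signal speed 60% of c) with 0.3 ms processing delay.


Speed = 0.6 * 3e5 km/s = 180000 km/s
Propagation delay = 7600 / 180000 = 0.0422 s = 42.2222 ms
Processing delay = 0.3 ms
Total one-way latency = 42.5222 ms


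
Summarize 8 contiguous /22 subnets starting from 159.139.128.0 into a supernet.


Original prefix: /22
Number of subnets: 8 = 2^3
New prefix = 22 - 3 = 19
Supernet: 159.139.128.0/19


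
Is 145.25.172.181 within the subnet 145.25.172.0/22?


Subnet network: 145.25.172.0
Test IP AND mask: 145.25.172.0
Yes, 145.25.172.181 is in 145.25.172.0/22


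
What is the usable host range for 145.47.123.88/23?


Network: 145.47.122.0
Broadcast: 145.47.123.255
First usable = network + 1
Last usable = broadcast - 1
Range: 145.47.122.1 to 145.47.123.254


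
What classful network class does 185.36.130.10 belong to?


First octet: 185
Binary: 10111001
10xxxxxx -> Class B (128-191)
Class B, default mask 255.255.0.0 (/16)


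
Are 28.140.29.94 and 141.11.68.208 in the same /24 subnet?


Mask: 255.255.255.0
28.140.29.94 AND mask = 28.140.29.0
141.11.68.208 AND mask = 141.11.68.0
No, different subnets (28.140.29.0 vs 141.11.68.0)


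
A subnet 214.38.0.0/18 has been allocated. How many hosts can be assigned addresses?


Host bits = 32 - 18 = 14
Total addresses = 2^14 = 16384
Usable = total - 2 (network and broadcast)
Usable hosts: 16382


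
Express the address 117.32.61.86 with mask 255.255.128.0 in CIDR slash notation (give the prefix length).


Binary: 11111111.11111111.10000000.00000000
Count leading 1s
Prefix: /17


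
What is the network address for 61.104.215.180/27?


IP:   00111101.01101000.11010111.10110100
Mask: 11111111.11111111.11111111.11100000
AND operation:
Net:  00111101.01101000.11010111.10100000
Network: 61.104.215.160/27


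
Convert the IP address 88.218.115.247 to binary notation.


88 = 01011000
218 = 11011010
115 = 01110011
247 = 11110111
Binary: 01011000.11011010.01110011.11110111


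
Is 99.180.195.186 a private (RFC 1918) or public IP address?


RFC 1918 private ranges:
  10.0.0.0/8 (10.0.0.0 - 10.255.255.255)
  172.16.0.0/12 (172.16.0.0 - 172.31.255.255)
  192.168.0.0/16 (192.168.0.0 - 192.168.255.255)
Public (not in any RFC 1918 range)


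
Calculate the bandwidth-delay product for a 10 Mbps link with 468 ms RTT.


BDP = bandwidth * RTT
= 10 Mbps * 468 ms
= 10 * 1e6 * 468 / 1000 bits
= 4680000 bits
= 585000 bytes
= 571.2891 KB
BDP = 4680000 bits (585000 bytes)


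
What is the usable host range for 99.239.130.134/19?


Network: 99.239.128.0
Broadcast: 99.239.159.255
First usable = network + 1
Last usable = broadcast - 1
Range: 99.239.128.1 to 99.239.159.254


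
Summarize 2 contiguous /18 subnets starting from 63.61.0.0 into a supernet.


Original prefix: /18
Number of subnets: 2 = 2^1
New prefix = 18 - 1 = 17
Supernet: 63.61.0.0/17


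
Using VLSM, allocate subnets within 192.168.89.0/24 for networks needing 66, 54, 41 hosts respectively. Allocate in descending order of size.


66 hosts -> /25 (126 usable): 192.168.89.0/25
54 hosts -> /26 (62 usable): 192.168.89.128/26
41 hosts -> /26 (62 usable): 192.168.89.192/26
Allocation: 192.168.89.0/25 (66 hosts, 126 usable); 192.168.89.128/26 (54 hosts, 62 usable); 192.168.89.192/26 (41 hosts, 62 usable)


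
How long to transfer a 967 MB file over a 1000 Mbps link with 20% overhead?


Effective throughput = 1000 * (1 - 20/100) = 800 Mbps
File size in Mb = 967 * 8 = 7736 Mb
Time = 7736 / 800
Time = 9.67 seconds


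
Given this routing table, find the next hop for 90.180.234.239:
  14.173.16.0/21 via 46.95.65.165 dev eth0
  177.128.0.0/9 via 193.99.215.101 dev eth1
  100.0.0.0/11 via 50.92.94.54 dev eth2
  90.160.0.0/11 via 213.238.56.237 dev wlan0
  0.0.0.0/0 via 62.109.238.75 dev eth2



Longest prefix match for 90.180.234.239:
  /21 14.173.16.0: no
  /9 177.128.0.0: no
  /11 100.0.0.0: no
  /11 90.160.0.0: MATCH
  /0 0.0.0.0: MATCH
Selected: next-hop 213.238.56.237 via wlan0 (matched /11)


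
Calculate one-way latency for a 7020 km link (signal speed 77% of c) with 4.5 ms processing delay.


Speed = 0.77 * 3e5 km/s = 231000 km/s
Propagation delay = 7020 / 231000 = 0.0304 s = 30.3896 ms
Processing delay = 4.5 ms
Total one-way latency = 34.8896 ms


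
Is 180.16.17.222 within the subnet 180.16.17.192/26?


Subnet network: 180.16.17.192
Test IP AND mask: 180.16.17.192
Yes, 180.16.17.222 is in 180.16.17.192/26


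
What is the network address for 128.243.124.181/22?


IP:   10000000.11110011.01111100.10110101
Mask: 11111111.11111111.11111100.00000000
AND operation:
Net:  10000000.11110011.01111100.00000000
Network: 128.243.124.0/22


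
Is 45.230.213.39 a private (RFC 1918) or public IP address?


RFC 1918 private ranges:
  10.0.0.0/8 (10.0.0.0 - 10.255.255.255)
  172.16.0.0/12 (172.16.0.0 - 172.31.255.255)
  192.168.0.0/16 (192.168.0.0 - 192.168.255.255)
Public (not in any RFC 1918 range)


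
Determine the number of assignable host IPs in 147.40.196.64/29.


Host bits = 32 - 29 = 3
Total addresses = 2^3 = 8
Usable = total - 2 (network and broadcast)
Usable hosts: 6


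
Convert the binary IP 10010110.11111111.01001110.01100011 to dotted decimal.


10010110 = 150
11111111 = 255
01001110 = 78
01100011 = 99
IP: 150.255.78.99


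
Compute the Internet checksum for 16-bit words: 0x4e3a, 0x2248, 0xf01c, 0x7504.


Sum all words (with carry folding):
+ 0x4e3a = 0x4e3a
+ 0x2248 = 0x7082
+ 0xf01c = 0x609f
+ 0x7504 = 0xd5a3
One's complement: ~0xd5a3
Checksum = 0x2a5c


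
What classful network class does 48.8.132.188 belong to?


First octet: 48
Binary: 00110000
0xxxxxxx -> Class A (1-126)
Class A, default mask 255.0.0.0 (/8)


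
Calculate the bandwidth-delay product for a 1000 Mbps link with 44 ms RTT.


BDP = bandwidth * RTT
= 1000 Mbps * 44 ms
= 1000 * 1e6 * 44 / 1000 bits
= 44000000 bits
= 5500000 bytes
= 5371.0938 KB
BDP = 44000000 bits (5500000 bytes)


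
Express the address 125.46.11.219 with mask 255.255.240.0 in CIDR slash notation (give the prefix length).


Binary: 11111111.11111111.11110000.00000000
Count leading 1s
Prefix: /20


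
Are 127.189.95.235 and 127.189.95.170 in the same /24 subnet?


Mask: 255.255.255.0
127.189.95.235 AND mask = 127.189.95.0
127.189.95.170 AND mask = 127.189.95.0
Yes, same subnet (127.189.95.0)


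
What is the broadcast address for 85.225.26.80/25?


Network: 85.225.26.0/25
Host bits = 7
Set all host bits to 1:
Broadcast: 85.225.26.127


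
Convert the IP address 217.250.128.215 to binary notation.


217 = 11011001
250 = 11111010
128 = 10000000
215 = 11010111
Binary: 11011001.11111010.10000000.11010111


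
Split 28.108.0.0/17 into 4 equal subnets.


New prefix = 17 + 2 = 19
Each subnet has 8192 addresses
  28.108.0.0/19
  28.108.32.0/19
  28.108.64.0/19
  28.108.96.0/19
Subnets: 28.108.0.0/19, 28.108.32.0/19, 28.108.64.0/19, 28.108.96.0/19


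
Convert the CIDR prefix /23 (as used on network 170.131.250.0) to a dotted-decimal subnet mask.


/23 means 23 network bits, 9 host bits
Binary: 11111111111111111111111000000000
Mask: 255.255.254.0


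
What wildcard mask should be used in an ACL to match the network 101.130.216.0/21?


Subnet mask: 255.255.248.0
Wildcard = 255.255.255.255 - subnet mask
255 - 255 = 0
255 - 255 = 0
255 - 248 = 7
255 - 0 = 255
Wildcard: 0.0.7.255


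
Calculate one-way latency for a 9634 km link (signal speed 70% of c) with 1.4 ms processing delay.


Speed = 0.7 * 3e5 km/s = 210000 km/s
Propagation delay = 9634 / 210000 = 0.0459 s = 45.8762 ms
Processing delay = 1.4 ms
Total one-way latency = 47.2762 ms


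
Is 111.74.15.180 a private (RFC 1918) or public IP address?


RFC 1918 private ranges:
  10.0.0.0/8 (10.0.0.0 - 10.255.255.255)
  172.16.0.0/12 (172.16.0.0 - 172.31.255.255)
  192.168.0.0/16 (192.168.0.0 - 192.168.255.255)
Public (not in any RFC 1918 range)


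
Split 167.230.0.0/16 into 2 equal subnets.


New prefix = 16 + 1 = 17
Each subnet has 32768 addresses
  167.230.0.0/17
  167.230.128.0/17
Subnets: 167.230.0.0/17, 167.230.128.0/17


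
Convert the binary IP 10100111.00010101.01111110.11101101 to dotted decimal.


10100111 = 167
00010101 = 21
01111110 = 126
11101101 = 237
IP: 167.21.126.237


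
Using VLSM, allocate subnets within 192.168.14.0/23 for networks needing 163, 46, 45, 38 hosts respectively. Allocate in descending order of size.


163 hosts -> /24 (254 usable): 192.168.14.0/24
46 hosts -> /26 (62 usable): 192.168.15.0/26
45 hosts -> /26 (62 usable): 192.168.15.64/26
38 hosts -> /26 (62 usable): 192.168.15.128/26
Allocation: 192.168.14.0/24 (163 hosts, 254 usable); 192.168.15.0/26 (46 hosts, 62 usable); 192.168.15.64/26 (45 hosts, 62 usable); 192.168.15.128/26 (38 hosts, 62 usable)


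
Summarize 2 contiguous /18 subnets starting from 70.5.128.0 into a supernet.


Original prefix: /18
Number of subnets: 2 = 2^1
New prefix = 18 - 1 = 17
Supernet: 70.5.128.0/17


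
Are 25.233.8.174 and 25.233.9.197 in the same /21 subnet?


Mask: 255.255.248.0
25.233.8.174 AND mask = 25.233.8.0
25.233.9.197 AND mask = 25.233.8.0
Yes, same subnet (25.233.8.0)


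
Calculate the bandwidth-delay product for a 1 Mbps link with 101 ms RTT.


BDP = bandwidth * RTT
= 1 Mbps * 101 ms
= 1 * 1e6 * 101 / 1000 bits
= 101000 bits
= 12625 bytes
= 12.3291 KB
BDP = 101000 bits (12625 bytes)


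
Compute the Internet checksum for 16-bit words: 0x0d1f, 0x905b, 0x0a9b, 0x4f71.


Sum all words (with carry folding):
+ 0x0d1f = 0x0d1f
+ 0x905b = 0x9d7a
+ 0x0a9b = 0xa815
+ 0x4f71 = 0xf786
One's complement: ~0xf786
Checksum = 0x0879
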